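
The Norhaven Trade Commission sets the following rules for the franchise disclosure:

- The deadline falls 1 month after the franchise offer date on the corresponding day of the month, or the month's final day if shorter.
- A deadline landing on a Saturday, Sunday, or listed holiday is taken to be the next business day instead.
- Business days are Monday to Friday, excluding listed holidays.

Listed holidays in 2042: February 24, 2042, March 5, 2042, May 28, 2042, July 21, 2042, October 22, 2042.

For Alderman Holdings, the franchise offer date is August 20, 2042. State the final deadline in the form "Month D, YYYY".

September 22, 2042

1 month after August 20, 2042, on the same day of the month, is September 20, 2042.
September 20, 2042 falls on a Saturday. Rolling to the next business day gives September 22, 2042, a Monday.
So the filing is due September 22, 2042.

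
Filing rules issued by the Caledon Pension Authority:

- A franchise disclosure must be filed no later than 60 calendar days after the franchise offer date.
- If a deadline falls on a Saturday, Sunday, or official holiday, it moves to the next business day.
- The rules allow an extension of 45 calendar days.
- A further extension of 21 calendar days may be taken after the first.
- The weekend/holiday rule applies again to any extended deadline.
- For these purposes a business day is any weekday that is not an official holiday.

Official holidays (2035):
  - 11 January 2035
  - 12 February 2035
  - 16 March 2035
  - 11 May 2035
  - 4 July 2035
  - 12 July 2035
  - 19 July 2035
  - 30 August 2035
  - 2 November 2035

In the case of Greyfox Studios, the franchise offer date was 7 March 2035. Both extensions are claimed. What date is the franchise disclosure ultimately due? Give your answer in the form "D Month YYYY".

13 July 2035

Adding 60 calendar days to 7 March 2035 gives 6 May 2035.
Because 6 May 2035 is a Sunday, the deadline becomes 7 May 2035 (Monday).
Applying the 45-calendar-day extension: 7 May 2035 + 45 days = 21 June 2035.
21 June 2035 falls on a Thursday, which is a business day, so no adjustment is needed.
With the 21-day extension, 21 June 2035 becomes 12 July 2035.
Because 12 July 2035 is a listed holiday, the deadline becomes 13 July 2035 (Friday).
Deadline: 13 July 2035.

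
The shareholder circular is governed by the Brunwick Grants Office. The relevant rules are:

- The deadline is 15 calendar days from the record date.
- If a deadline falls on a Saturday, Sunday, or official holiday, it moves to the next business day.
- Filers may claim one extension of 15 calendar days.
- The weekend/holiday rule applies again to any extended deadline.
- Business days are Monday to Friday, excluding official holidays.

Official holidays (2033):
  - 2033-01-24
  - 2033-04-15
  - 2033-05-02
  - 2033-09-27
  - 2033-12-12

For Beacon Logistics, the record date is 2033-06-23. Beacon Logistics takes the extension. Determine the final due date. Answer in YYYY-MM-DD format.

Adding 15 calendar days to 2033-06-23 gives 2033-07-08.
2033-07-08 is a Friday and not a listed holiday, so it stands.
Add the 15 calendar-day extension to 2033-07-08: 2033-07-23.
2033-07-23 is a Saturday, so it moves to the next business day, 2033-07-25 (Monday).
So the filing is due 2033-07-25.

2033-07-25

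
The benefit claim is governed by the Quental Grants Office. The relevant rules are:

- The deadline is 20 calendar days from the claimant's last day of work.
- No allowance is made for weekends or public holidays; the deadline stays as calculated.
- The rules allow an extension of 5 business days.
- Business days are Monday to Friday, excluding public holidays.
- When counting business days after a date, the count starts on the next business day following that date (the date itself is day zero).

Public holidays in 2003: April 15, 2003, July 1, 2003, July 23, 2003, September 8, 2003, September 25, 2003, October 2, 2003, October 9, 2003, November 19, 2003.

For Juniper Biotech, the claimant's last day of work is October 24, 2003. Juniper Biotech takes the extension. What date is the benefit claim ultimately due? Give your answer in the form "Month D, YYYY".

20 calendar days after October 24, 2003 is November 13, 2003.
No adjustment is made for weekends or holidays, so November 13, 2003 stands.
The 5-business-day extension runs from November 13, 2003 to November 21, 2003.
November 21, 2003 is a Friday; no weekend or holiday adjustment applies.
Deadline: November 21, 2003.

November 21, 2003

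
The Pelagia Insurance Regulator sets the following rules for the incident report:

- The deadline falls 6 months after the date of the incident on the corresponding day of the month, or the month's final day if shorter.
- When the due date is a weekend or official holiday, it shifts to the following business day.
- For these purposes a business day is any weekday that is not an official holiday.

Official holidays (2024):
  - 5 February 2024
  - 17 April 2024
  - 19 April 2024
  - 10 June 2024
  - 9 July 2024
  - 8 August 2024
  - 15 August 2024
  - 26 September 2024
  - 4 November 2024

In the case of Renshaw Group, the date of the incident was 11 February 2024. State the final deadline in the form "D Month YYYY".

12 August 2024

Moving 6 months forward from 11 February 2024 on the corresponding day gives 11 August 2024.
11 August 2024 is a Sunday; the next business day is 12 August 2024 (Monday).
Final deadline: 12 August 2024.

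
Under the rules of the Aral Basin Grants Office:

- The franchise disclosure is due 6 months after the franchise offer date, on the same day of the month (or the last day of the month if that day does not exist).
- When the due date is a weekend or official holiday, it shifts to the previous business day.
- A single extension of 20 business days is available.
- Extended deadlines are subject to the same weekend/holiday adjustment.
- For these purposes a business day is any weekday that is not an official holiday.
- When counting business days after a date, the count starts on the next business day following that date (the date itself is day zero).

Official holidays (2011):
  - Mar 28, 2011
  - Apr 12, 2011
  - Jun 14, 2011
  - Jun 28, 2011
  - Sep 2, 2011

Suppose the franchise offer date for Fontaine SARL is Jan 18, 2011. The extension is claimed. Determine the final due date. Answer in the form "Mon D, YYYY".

Aug 15, 2011

6 months after Jan 18, 2011, on the same day of the month, is Jul 18, 2011.
Jul 18, 2011 is a Monday and not a listed holiday, so it stands.
Counting 20 further business days from Jul 18, 2011 reaches Aug 15, 2011.
Aug 15, 2011 falls on a Monday, which is a business day, so no adjustment is needed.
Deadline: Aug 15, 2011.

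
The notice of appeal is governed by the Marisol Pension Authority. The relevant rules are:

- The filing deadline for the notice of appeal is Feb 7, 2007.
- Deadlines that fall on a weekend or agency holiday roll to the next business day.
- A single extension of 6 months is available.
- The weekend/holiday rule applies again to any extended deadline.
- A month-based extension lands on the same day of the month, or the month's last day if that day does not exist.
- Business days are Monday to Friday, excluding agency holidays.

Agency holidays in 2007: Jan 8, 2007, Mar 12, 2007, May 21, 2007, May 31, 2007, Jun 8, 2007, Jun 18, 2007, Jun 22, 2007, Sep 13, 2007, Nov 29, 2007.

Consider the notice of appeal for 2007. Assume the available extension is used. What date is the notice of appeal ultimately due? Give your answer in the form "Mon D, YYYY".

The statutory due date is Feb 7, 2007.
Feb 7, 2007 is a Wednesday and not a listed holiday, so it stands.
The 6 months extension carries Feb 7, 2007 to Aug 7, 2007.
Aug 7, 2007 is a Tuesday and not a listed holiday, so it stands.
The final due date is Aug 7, 2007.

Aug 7, 2007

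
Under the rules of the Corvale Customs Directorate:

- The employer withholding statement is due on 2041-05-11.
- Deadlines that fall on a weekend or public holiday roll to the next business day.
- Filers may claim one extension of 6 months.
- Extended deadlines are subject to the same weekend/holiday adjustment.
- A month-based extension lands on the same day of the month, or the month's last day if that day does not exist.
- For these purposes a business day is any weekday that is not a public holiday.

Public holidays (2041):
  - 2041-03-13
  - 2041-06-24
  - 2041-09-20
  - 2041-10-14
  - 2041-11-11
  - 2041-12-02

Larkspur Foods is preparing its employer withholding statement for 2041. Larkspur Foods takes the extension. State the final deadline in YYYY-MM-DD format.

The statutory due date is 2041-05-11.
2041-05-11 is a Saturday, so it moves to the next business day, 2041-05-13 (Monday).
Add 6 months to 2041-05-13: 2041-11-13.
2041-11-13 (Wednesday) is already a business day.
So the filing is due 2041-11-13.

2041-11-13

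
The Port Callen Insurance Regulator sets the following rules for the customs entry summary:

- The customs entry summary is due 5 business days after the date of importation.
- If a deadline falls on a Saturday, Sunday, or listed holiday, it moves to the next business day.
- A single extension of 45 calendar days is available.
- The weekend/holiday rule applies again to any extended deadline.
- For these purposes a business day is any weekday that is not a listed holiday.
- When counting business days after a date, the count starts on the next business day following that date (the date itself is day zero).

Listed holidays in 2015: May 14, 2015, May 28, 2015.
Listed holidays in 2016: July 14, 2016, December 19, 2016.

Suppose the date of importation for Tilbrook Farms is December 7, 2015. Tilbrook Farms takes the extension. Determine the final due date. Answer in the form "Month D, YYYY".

Counting 5 business days after December 7, 2015 (skipping weekends and listed holidays) reaches December 14, 2015.
Since December 14, 2015 is a Monday and not a holiday, the date is unchanged.
Add the 45 calendar-day extension to December 14, 2015: January 28, 2016.
January 28, 2016 is a Thursday and not a listed holiday, so it stands.
Final deadline: January 28, 2016.

January 28, 2016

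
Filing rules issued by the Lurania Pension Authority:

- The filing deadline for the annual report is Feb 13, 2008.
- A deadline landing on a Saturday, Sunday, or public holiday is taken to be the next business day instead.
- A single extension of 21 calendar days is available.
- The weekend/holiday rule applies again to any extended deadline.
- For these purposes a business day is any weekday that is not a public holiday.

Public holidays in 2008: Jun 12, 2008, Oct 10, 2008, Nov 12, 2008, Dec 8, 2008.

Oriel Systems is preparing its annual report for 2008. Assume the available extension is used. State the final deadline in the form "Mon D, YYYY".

Start from the fixed due date, Feb 13, 2008.
Since Feb 13, 2008 is a Wednesday and not a holiday, the date is unchanged.
The 21-calendar-day extension moves the deadline from Feb 13, 2008 to Mar 5, 2008.
Mar 5, 2008 falls on a Wednesday, which is a business day, so no adjustment is needed.
Final deadline: Mar 5, 2008.

Mar 5, 2008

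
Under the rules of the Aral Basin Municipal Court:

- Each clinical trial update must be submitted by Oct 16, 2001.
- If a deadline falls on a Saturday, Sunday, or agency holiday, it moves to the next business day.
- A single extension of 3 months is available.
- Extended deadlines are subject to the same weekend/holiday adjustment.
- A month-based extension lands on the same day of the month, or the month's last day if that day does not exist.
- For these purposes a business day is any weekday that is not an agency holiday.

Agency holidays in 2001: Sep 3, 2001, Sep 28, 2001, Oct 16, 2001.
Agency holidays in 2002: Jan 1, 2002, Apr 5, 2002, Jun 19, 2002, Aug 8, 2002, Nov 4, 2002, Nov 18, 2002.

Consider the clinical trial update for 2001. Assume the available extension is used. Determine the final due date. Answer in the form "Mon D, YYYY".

The stated deadline is Oct 16, 2001.
Oct 16, 2001 falls on a listed holiday. Rolling to the next business day gives Oct 17, 2001, a Wednesday.
Add 3 months to Oct 17, 2001: Jan 17, 2002.
Jan 17, 2002 falls on a Thursday, which is a business day, so no adjustment is needed.
The final due date is Jan 17, 2002.

Jan 17, 2002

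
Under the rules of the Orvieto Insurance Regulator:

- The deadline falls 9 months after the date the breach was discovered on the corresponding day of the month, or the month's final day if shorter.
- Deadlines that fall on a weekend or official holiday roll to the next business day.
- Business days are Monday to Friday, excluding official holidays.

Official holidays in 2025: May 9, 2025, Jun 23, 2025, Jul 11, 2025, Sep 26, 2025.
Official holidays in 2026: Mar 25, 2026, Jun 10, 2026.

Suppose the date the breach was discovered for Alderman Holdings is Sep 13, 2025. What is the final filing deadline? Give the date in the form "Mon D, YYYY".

Jun 15, 2026

Moving 9 months forward from Sep 13, 2025 on the corresponding day gives Jun 13, 2026.
Jun 13, 2026 is a Saturday; the next business day is Jun 15, 2026 (Monday).
The final due date is Jun 15, 2026.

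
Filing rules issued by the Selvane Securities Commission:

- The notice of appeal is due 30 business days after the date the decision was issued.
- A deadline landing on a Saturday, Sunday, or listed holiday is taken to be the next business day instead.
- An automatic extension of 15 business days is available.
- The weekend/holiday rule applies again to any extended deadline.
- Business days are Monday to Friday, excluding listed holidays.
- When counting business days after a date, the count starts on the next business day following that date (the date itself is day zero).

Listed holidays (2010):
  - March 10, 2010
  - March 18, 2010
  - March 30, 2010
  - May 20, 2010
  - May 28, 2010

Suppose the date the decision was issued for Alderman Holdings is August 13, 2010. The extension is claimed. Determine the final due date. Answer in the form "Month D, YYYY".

October 15, 2010

30 business days after August 13, 2010, excluding weekends and holidays, is September 24, 2010.
September 24, 2010 (Friday) is already a business day.
Counting 15 further business days from September 24, 2010 reaches October 15, 2010.
October 15, 2010 falls on a Friday, which is a business day, so no adjustment is needed.
So the filing is due October 15, 2010.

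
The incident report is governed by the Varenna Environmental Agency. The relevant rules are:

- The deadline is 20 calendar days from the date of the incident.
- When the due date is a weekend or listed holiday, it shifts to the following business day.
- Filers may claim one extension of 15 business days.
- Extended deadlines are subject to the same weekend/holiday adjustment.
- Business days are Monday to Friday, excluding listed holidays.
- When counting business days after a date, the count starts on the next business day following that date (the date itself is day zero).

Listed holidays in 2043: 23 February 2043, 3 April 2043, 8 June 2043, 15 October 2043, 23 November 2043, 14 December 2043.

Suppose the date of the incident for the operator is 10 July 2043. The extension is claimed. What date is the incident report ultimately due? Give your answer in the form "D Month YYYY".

20 August 2043

Adding 20 calendar days to 10 July 2043 gives 30 July 2043.
30 July 2043 (Thursday) is already a business day.
The 15-business-day extension runs from 30 July 2043 to 20 August 2043.
20 August 2043 falls on a Thursday, which is a business day, so no adjustment is needed.
So the filing is due 20 August 2043.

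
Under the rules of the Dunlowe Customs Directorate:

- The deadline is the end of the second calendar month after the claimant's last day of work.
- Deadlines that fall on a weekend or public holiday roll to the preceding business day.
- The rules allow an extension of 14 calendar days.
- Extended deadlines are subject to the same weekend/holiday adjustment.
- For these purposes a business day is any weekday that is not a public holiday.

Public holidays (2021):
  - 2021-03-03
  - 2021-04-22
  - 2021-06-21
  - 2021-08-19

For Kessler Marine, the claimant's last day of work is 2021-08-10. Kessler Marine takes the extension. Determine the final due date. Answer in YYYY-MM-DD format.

2021-11-12

The second month after 2021-08-10 is October 2021, whose last day is 2021-10-31.
Because 2021-10-31 is a Sunday, the deadline becomes 2021-10-29 (Friday).
Applying the 14-calendar-day extension: 2021-10-29 + 14 days = 2021-11-12.
2021-11-12 falls on a Friday, which is a business day, so no adjustment is needed.
So the filing is due 2021-11-12.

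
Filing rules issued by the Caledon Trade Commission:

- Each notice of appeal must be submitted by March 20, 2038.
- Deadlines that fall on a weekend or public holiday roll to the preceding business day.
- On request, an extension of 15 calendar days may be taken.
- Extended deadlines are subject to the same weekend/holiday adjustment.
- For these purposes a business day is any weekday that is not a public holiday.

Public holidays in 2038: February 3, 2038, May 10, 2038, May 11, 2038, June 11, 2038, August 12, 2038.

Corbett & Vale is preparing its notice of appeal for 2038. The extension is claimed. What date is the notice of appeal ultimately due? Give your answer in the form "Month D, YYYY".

Start from the fixed due date, March 20, 2038.
March 20, 2038 falls on a Saturday. Rolling to the preceding business day gives March 19, 2038, a Friday.
Add the 15 calendar-day extension to March 19, 2038: April 3, 2038.
Because April 3, 2038 is a Saturday, the deadline becomes April 2, 2038 (Friday).
Final deadline: April 2, 2038.

April 2, 2038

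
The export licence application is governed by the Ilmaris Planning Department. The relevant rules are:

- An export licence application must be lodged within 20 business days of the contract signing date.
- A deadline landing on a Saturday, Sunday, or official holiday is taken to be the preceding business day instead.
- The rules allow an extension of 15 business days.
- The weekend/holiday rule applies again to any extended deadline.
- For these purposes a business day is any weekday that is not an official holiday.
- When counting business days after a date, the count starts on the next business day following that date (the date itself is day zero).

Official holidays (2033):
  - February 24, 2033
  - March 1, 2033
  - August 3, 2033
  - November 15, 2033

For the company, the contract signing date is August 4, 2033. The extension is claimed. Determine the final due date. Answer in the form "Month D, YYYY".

September 22, 2033

Counting 20 business days after August 4, 2033 (skipping weekends and listed holidays) reaches September 1, 2033.
September 1, 2033 (Thursday) is already a business day.
Applying the 15-business-day extension: 15 business days after September 1, 2033 is September 22, 2033.
Since September 22, 2033 is a Thursday and not a holiday, the date is unchanged.
Deadline: September 22, 2033.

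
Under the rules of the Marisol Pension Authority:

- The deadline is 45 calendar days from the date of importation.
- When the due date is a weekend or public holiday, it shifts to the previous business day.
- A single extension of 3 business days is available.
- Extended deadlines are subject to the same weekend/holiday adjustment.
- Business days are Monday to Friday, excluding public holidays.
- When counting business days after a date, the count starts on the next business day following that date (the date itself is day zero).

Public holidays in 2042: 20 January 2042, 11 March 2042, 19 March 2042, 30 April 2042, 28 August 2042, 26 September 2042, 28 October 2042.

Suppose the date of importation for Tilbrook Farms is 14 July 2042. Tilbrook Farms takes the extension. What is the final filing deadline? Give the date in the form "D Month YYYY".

2 September 2042

45 calendar days after 14 July 2042 is 28 August 2042.
Because 28 August 2042 is a listed holiday, the deadline becomes 27 August 2042 (Wednesday).
Counting 3 further business days from 27 August 2042 reaches 2 September 2042.
2 September 2042 is a Tuesday and not a listed holiday, so it stands.
So the filing is due 2 September 2042.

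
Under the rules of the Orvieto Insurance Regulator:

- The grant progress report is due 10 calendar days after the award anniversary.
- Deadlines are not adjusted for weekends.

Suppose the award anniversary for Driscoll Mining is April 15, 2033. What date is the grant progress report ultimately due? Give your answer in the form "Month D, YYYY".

Trigger date April 15, 2033 + 10 calendar days = April 25, 2033.
April 25, 2033 falls on a Monday. The rules make no weekend/holiday allowance, so it remains April 25, 2033.
Final deadline: April 25, 2033.

April 25, 2033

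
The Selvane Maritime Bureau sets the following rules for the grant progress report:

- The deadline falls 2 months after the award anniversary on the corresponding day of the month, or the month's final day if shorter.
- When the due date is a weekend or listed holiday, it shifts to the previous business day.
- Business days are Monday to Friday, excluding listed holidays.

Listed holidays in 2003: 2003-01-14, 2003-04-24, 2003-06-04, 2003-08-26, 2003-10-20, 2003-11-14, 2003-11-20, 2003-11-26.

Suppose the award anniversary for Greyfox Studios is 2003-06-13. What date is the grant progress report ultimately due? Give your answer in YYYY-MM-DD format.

2003-08-13

2 months after 2003-06-13, on the same day of the month, is 2003-08-13.
2003-08-13 (Wednesday) is already a business day.
Final deadline: 2003-08-13.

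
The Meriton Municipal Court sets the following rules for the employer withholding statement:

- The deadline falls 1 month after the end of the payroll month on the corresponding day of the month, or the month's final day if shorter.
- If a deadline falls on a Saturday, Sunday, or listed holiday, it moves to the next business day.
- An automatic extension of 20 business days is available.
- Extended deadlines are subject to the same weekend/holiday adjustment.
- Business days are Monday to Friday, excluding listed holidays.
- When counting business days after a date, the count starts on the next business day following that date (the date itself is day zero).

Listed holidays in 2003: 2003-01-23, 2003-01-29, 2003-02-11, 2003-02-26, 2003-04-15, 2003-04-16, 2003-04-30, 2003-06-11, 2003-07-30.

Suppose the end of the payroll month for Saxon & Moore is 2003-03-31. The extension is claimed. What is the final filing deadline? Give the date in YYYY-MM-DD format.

Moving 1 month forward from 2003-03-31 on the corresponding day gives 2003-04-30 (day 31 does not exist in April, so the month's last day is used).
2003-04-30 is a listed holiday, so it moves to the next business day, 2003-05-01 (Thursday).
The 20-business-day extension runs from 2003-05-01 to 2003-05-29.
2003-05-29 (Thursday) is already a business day.
Deadline: 2003-05-29.

2003-05-29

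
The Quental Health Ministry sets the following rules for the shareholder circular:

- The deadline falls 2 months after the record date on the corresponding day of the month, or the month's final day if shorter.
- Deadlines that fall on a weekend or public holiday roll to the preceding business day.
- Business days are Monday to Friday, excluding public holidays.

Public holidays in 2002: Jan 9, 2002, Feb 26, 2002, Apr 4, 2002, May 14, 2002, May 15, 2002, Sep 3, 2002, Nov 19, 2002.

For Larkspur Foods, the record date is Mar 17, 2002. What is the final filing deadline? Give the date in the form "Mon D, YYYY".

2 months from Mar 17, 2002 is May 17, 2002.
May 17, 2002 (Friday) is already a business day.
The final due date is May 17, 2002.

May 17, 2002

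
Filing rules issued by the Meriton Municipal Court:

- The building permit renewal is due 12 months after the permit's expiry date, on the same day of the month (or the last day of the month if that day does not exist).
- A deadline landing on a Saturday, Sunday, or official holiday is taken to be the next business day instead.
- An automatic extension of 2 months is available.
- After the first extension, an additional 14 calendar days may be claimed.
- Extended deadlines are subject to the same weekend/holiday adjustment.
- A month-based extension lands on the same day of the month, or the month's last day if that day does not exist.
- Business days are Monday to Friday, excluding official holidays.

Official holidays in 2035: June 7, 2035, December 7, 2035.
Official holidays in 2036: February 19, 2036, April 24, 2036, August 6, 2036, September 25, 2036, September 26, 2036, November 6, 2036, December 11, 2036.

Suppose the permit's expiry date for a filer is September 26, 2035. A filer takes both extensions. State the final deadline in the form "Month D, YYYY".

12 months after September 26, 2035, on the same day of the month, is September 26, 2036.
September 26, 2036 falls on a listed holiday. Rolling to the next business day gives September 29, 2036, a Monday.
The 2 months extension carries September 29, 2036 to November 29, 2036.
November 29, 2036 falls on a Saturday. Rolling to the next business day gives December 1, 2036, a Monday.
The 14-calendar-day extension moves the deadline from December 1, 2036 to December 15, 2036.
December 15, 2036 is a Monday and not a listed holiday, so it stands.
The final due date is December 15, 2036.

December 15, 2036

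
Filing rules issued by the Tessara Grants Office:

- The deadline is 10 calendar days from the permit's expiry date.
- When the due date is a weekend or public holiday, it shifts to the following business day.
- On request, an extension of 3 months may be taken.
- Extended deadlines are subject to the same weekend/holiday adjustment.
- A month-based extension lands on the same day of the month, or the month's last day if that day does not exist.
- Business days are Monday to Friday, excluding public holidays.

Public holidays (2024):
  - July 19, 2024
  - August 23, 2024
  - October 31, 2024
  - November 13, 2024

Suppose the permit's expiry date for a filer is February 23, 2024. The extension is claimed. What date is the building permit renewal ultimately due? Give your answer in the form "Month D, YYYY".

Trigger date February 23, 2024 + 10 calendar days = March 4, 2024.
March 4, 2024 (Monday) is already a business day.
Applying the 3 months extension: 3 months after March 4, 2024 is June 4, 2024.
Since June 4, 2024 is a Tuesday and not a holiday, the date is unchanged.
Deadline: June 4, 2024.

June 4, 2024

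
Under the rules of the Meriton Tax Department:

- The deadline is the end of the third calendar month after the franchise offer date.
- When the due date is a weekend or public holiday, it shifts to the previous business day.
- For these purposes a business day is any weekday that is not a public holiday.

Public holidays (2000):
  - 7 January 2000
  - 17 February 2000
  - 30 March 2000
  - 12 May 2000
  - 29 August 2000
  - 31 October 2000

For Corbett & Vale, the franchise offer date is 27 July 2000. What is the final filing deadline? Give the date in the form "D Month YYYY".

3 months after 27 July 2000 falls in October 2000; the last day of that month is 31 October 2000.
31 October 2000 falls on a listed holiday. Rolling to the preceding business day gives 30 October 2000, a Monday.
Final deadline: 30 October 2000.

30 October 2000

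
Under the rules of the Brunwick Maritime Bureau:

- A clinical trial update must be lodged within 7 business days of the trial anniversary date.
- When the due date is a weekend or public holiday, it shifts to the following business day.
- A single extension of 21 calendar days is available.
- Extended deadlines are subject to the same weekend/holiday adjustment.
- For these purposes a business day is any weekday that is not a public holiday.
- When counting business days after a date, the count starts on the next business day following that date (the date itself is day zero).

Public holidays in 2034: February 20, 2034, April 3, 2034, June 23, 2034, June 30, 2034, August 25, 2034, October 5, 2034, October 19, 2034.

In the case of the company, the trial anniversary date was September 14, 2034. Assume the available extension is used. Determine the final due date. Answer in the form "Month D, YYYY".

October 16, 2034

Counting 7 business days after September 14, 2034 (skipping weekends and listed holidays) reaches September 25, 2034.
September 25, 2034 (Monday) is already a business day.
With the 21-day extension, September 25, 2034 becomes October 16, 2034.
October 16, 2034 (Monday) is already a business day.
The final due date is October 16, 2034.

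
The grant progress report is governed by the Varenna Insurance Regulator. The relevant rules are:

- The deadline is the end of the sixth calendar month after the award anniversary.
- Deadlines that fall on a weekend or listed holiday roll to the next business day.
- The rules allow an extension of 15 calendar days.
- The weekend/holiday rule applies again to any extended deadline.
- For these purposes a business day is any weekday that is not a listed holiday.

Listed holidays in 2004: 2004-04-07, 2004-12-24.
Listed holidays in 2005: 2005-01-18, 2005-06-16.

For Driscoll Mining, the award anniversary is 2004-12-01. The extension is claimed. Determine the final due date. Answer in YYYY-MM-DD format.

The sixth month after 2004-12-01 is June 2005, whose last day is 2005-06-30.
2005-06-30 is a Thursday and not a listed holiday, so it stands.
The 15-calendar-day extension moves the deadline from 2005-06-30 to 2005-07-15.
2005-07-15 falls on a Friday, which is a business day, so no adjustment is needed.
The final due date is 2005-07-15.

2005-07-15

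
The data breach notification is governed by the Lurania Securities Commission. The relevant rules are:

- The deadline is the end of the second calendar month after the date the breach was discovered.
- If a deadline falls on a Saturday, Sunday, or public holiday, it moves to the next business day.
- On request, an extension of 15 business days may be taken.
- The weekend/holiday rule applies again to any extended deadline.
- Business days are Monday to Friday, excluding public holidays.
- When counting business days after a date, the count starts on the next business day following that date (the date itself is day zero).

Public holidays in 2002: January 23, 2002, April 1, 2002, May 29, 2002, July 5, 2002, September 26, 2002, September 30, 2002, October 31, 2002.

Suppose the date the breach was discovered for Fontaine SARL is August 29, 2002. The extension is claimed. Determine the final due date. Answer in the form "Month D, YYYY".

2 months after August 29, 2002 is October 2002; that month ends on October 31, 2002.
October 31, 2002 falls on a listed holiday. Rolling to the next business day gives November 1, 2002, a Friday.
Applying the 15-business-day extension: 15 business days after November 1, 2002 is November 22, 2002.
Since November 22, 2002 is a Friday and not a holiday, the date is unchanged.
Final deadline: November 22, 2002.

November 22, 2002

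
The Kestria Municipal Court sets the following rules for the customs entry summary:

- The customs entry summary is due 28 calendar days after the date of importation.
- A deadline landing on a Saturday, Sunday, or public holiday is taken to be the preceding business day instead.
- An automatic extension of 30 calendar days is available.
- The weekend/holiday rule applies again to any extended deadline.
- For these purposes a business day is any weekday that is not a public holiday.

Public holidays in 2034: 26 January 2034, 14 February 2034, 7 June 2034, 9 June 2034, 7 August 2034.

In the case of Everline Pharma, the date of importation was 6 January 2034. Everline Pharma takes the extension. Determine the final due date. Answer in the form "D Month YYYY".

Trigger date 6 January 2034 + 28 calendar days = 3 February 2034.
3 February 2034 is a Friday and not a listed holiday, so it stands.
The 30-calendar-day extension moves the deadline from 3 February 2034 to 5 March 2034.
5 March 2034 is a Sunday, so it moves to the preceding business day, 3 March 2034 (Friday).
Deadline: 3 March 2034.

3 March 2034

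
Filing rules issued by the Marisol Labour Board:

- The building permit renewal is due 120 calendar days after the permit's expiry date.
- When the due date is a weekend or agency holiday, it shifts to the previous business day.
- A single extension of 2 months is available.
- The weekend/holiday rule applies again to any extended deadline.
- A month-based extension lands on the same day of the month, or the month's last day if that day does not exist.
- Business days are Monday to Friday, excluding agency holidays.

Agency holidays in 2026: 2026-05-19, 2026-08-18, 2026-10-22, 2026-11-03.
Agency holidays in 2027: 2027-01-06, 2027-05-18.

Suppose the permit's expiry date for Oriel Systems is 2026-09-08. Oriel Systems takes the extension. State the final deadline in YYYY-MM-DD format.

Adding 120 calendar days to 2026-09-08 gives 2027-01-06.
2027-01-06 falls on a listed holiday. Rolling to the preceding business day gives 2027-01-05, a Tuesday.
Add 2 months to 2027-01-05: 2027-03-05.
2027-03-05 (Friday) is already a business day.
So the filing is due 2027-03-05.

2027-03-05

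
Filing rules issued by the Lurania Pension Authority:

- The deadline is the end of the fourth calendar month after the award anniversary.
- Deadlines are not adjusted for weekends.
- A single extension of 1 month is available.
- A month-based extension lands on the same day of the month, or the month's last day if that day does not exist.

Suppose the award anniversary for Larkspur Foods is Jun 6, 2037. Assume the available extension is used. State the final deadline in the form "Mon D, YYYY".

Nov 30, 2037

4 months after Jun 6, 2037 falls in October 2037; the last day of that month is Oct 31, 2037.
Oct 31, 2037 is a Saturday; no weekend or holiday adjustment applies.
Add 1 month to Oct 31, 2037: Nov 30, 2037 (day 31 does not exist in November, so the month's last day is used).
No adjustment is made for weekends or holidays, so Nov 30, 2037 stands.
So the filing is due Nov 30, 2037.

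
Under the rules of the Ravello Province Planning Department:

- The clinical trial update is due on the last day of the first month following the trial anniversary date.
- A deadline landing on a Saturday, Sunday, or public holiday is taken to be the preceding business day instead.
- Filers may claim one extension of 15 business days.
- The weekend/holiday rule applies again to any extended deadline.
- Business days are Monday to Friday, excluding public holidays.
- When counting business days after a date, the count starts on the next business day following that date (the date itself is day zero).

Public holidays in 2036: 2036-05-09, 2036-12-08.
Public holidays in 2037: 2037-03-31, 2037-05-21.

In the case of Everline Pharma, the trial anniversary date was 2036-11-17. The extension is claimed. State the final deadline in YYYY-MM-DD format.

The first month after 2036-11-17 is December 2036, whose last day is 2036-12-31.
2036-12-31 falls on a Wednesday, which is a business day, so no adjustment is needed.
Applying the 15-business-day extension: 15 business days after 2036-12-31 is 2037-01-21.
2037-01-21 (Wednesday) is already a business day.
The final due date is 2037-01-21.

2037-01-21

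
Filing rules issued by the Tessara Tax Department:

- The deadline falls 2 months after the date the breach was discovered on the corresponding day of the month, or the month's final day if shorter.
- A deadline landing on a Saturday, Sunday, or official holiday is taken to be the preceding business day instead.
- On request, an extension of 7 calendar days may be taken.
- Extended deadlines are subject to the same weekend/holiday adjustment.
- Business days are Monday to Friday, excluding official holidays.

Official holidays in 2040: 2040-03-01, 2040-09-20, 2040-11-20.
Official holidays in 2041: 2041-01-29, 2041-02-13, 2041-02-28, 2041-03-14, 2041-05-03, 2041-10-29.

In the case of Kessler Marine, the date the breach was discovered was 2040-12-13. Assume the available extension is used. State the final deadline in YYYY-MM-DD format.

2 months after 2040-12-13, on the same day of the month, is 2041-02-13.
2041-02-13 is a listed holiday, so it moves to the preceding business day, 2041-02-12 (Tuesday).
Applying the 7-calendar-day extension: 2041-02-12 + 7 days = 2041-02-19.
2041-02-19 (Tuesday) is already a business day.
Final deadline: 2041-02-19.

2041-02-19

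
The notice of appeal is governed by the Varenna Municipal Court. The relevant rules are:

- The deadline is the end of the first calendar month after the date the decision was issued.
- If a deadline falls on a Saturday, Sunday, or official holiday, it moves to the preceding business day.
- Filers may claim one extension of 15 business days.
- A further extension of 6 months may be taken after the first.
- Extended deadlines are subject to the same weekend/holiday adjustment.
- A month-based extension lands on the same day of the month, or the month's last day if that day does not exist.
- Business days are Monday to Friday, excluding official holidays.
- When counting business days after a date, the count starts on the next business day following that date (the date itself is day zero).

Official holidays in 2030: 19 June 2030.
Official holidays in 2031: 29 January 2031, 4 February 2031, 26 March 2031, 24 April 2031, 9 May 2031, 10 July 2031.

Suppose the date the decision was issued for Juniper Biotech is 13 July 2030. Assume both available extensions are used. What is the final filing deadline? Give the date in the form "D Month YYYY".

1 month after 13 July 2030 is August 2030; that month ends on 31 August 2030.
31 August 2030 is a Saturday, so it moves to the preceding business day, 30 August 2030 (Friday).
The 15-business-day extension runs from 30 August 2030 to 20 September 2030.
Since 20 September 2030 is a Friday and not a holiday, the date is unchanged.
The 6 months extension carries 20 September 2030 to 20 March 2031.
Since 20 March 2031 is a Thursday and not a holiday, the date is unchanged.
The final due date is 20 March 2031.

20 March 2031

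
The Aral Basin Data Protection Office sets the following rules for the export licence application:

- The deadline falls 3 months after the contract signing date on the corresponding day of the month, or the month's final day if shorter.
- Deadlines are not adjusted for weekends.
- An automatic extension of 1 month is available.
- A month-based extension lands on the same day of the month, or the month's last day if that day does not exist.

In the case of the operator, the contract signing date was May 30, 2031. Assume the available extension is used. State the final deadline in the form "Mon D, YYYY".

Sep 30, 2031

3 months after May 30, 2031, on the same day of the month, is Aug 30, 2031.
No adjustment is made for weekends or holidays, so Aug 30, 2031 stands.
Applying the 1 month extension: 1 month after Aug 30, 2031 is Sep 30, 2031.
No adjustment is made for weekends or holidays, so Sep 30, 2031 stands.
So the filing is due Sep 30, 2031.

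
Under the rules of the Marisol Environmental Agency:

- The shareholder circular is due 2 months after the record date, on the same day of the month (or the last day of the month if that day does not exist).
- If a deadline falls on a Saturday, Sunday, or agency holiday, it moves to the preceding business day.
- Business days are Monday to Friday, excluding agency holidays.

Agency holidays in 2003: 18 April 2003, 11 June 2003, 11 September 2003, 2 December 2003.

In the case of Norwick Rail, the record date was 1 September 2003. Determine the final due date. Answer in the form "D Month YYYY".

31 October 2003

Moving 2 months forward from 1 September 2003 on the corresponding day gives 1 November 2003.
1 November 2003 is a Saturday, so it moves to the preceding business day, 31 October 2003 (Friday).
The final due date is 31 October 2003.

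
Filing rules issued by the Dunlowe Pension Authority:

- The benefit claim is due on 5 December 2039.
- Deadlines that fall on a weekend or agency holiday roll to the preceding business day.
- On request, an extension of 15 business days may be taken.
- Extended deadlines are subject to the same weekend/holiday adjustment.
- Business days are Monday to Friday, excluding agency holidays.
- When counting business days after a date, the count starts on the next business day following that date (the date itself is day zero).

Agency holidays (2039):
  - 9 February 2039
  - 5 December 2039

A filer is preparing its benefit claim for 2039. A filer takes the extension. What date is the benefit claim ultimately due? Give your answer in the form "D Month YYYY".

26 December 2039

The statutory due date is 5 December 2039.
5 December 2039 is a listed holiday; the preceding business day is 2 December 2039 (Friday).
The 15-business-day extension runs from 2 December 2039 to 26 December 2039.
26 December 2039 is a Monday and not a listed holiday, so it stands.
Deadline: 26 December 2039.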